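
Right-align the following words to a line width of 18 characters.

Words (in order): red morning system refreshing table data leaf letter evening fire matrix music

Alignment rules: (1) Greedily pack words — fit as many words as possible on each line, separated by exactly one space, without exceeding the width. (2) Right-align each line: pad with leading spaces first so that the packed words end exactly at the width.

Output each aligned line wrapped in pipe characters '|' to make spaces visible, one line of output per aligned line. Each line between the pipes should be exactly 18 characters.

Answer: |red morning system|
|  refreshing table|
|  data leaf letter|
|      evening fire|
|      matrix music|

Derivation:
Line 1: ['red', 'morning', 'system'] (min_width=18, slack=0)
Line 2: ['refreshing', 'table'] (min_width=16, slack=2)
Line 3: ['data', 'leaf', 'letter'] (min_width=16, slack=2)
Line 4: ['evening', 'fire'] (min_width=12, slack=6)
Line 5: ['matrix', 'music'] (min_width=12, slack=6)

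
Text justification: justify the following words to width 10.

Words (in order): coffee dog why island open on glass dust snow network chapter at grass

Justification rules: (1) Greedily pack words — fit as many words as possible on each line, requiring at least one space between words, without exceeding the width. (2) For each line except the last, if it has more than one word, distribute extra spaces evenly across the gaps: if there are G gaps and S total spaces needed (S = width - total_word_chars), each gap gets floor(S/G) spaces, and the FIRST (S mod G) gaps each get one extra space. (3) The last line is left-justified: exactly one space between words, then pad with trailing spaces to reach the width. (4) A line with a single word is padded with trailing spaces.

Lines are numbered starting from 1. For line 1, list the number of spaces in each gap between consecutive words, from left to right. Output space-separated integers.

Line 1: ['coffee', 'dog'] (min_width=10, slack=0)
Line 2: ['why', 'island'] (min_width=10, slack=0)
Line 3: ['open', 'on'] (min_width=7, slack=3)
Line 4: ['glass', 'dust'] (min_width=10, slack=0)
Line 5: ['snow'] (min_width=4, slack=6)
Line 6: ['network'] (min_width=7, slack=3)
Line 7: ['chapter', 'at'] (min_width=10, slack=0)
Line 8: ['grass'] (min_width=5, slack=5)

Answer: 1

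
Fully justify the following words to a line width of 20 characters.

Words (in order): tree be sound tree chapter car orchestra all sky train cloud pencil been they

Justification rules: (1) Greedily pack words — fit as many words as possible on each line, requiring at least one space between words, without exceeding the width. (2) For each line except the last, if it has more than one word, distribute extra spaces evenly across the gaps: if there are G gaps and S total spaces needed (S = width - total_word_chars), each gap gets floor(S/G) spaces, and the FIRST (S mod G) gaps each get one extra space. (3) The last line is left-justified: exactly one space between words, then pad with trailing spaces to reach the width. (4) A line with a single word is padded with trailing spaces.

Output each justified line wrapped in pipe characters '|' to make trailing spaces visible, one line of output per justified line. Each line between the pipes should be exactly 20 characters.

Line 1: ['tree', 'be', 'sound', 'tree'] (min_width=18, slack=2)
Line 2: ['chapter', 'car'] (min_width=11, slack=9)
Line 3: ['orchestra', 'all', 'sky'] (min_width=17, slack=3)
Line 4: ['train', 'cloud', 'pencil'] (min_width=18, slack=2)
Line 5: ['been', 'they'] (min_width=9, slack=11)

Answer: |tree  be  sound tree|
|chapter          car|
|orchestra   all  sky|
|train  cloud  pencil|
|been they           |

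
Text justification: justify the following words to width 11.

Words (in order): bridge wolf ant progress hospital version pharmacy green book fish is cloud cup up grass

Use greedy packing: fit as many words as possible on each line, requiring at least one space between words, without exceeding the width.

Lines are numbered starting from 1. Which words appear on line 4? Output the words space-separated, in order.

Line 1: ['bridge', 'wolf'] (min_width=11, slack=0)
Line 2: ['ant'] (min_width=3, slack=8)
Line 3: ['progress'] (min_width=8, slack=3)
Line 4: ['hospital'] (min_width=8, slack=3)
Line 5: ['version'] (min_width=7, slack=4)
Line 6: ['pharmacy'] (min_width=8, slack=3)
Line 7: ['green', 'book'] (min_width=10, slack=1)
Line 8: ['fish', 'is'] (min_width=7, slack=4)
Line 9: ['cloud', 'cup'] (min_width=9, slack=2)
Line 10: ['up', 'grass'] (min_width=8, slack=3)

Answer: hospital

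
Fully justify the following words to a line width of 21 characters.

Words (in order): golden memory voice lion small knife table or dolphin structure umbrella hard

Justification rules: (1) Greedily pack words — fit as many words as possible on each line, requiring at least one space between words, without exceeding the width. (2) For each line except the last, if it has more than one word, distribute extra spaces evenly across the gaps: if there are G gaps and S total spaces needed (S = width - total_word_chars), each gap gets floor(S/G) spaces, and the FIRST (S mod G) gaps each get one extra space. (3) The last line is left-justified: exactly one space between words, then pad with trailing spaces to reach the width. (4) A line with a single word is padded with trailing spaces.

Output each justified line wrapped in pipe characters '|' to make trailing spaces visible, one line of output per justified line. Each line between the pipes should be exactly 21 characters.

Answer: |golden  memory  voice|
|lion    small   knife|
|table    or   dolphin|
|structure    umbrella|
|hard                 |

Derivation:
Line 1: ['golden', 'memory', 'voice'] (min_width=19, slack=2)
Line 2: ['lion', 'small', 'knife'] (min_width=16, slack=5)
Line 3: ['table', 'or', 'dolphin'] (min_width=16, slack=5)
Line 4: ['structure', 'umbrella'] (min_width=18, slack=3)
Line 5: ['hard'] (min_width=4, slack=17)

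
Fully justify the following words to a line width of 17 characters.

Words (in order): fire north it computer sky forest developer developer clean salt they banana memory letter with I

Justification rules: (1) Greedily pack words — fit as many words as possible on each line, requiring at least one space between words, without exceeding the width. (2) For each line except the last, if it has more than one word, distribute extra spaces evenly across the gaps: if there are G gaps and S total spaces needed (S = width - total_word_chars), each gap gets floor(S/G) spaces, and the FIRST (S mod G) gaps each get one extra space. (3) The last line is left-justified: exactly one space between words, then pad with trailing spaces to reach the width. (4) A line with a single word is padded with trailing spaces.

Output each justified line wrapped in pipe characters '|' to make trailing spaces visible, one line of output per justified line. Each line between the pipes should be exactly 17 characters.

Line 1: ['fire', 'north', 'it'] (min_width=13, slack=4)
Line 2: ['computer', 'sky'] (min_width=12, slack=5)
Line 3: ['forest', 'developer'] (min_width=16, slack=1)
Line 4: ['developer', 'clean'] (min_width=15, slack=2)
Line 5: ['salt', 'they', 'banana'] (min_width=16, slack=1)
Line 6: ['memory', 'letter'] (min_width=13, slack=4)
Line 7: ['with', 'I'] (min_width=6, slack=11)

Answer: |fire   north   it|
|computer      sky|
|forest  developer|
|developer   clean|
|salt  they banana|
|memory     letter|
|with I           |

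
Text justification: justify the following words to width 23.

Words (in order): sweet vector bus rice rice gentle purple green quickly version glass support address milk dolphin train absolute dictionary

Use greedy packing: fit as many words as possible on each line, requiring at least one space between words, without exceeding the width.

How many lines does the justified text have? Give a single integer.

Line 1: ['sweet', 'vector', 'bus', 'rice'] (min_width=21, slack=2)
Line 2: ['rice', 'gentle', 'purple'] (min_width=18, slack=5)
Line 3: ['green', 'quickly', 'version'] (min_width=21, slack=2)
Line 4: ['glass', 'support', 'address'] (min_width=21, slack=2)
Line 5: ['milk', 'dolphin', 'train'] (min_width=18, slack=5)
Line 6: ['absolute', 'dictionary'] (min_width=19, slack=4)
Total lines: 6

Answer: 6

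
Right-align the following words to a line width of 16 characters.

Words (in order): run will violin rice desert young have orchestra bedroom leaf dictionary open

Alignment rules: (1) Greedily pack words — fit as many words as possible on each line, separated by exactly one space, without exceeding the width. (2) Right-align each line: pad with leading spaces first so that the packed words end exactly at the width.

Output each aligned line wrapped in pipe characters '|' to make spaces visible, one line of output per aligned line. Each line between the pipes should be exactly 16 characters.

Line 1: ['run', 'will', 'violin'] (min_width=15, slack=1)
Line 2: ['rice', 'desert'] (min_width=11, slack=5)
Line 3: ['young', 'have'] (min_width=10, slack=6)
Line 4: ['orchestra'] (min_width=9, slack=7)
Line 5: ['bedroom', 'leaf'] (min_width=12, slack=4)
Line 6: ['dictionary', 'open'] (min_width=15, slack=1)

Answer: | run will violin|
|     rice desert|
|      young have|
|       orchestra|
|    bedroom leaf|
| dictionary open|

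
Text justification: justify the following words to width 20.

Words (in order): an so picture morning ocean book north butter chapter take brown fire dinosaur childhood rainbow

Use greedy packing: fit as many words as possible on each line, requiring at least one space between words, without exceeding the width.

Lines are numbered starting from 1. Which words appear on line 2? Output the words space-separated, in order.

Answer: morning ocean book

Derivation:
Line 1: ['an', 'so', 'picture'] (min_width=13, slack=7)
Line 2: ['morning', 'ocean', 'book'] (min_width=18, slack=2)
Line 3: ['north', 'butter', 'chapter'] (min_width=20, slack=0)
Line 4: ['take', 'brown', 'fire'] (min_width=15, slack=5)
Line 5: ['dinosaur', 'childhood'] (min_width=18, slack=2)
Line 6: ['rainbow'] (min_width=7, slack=13)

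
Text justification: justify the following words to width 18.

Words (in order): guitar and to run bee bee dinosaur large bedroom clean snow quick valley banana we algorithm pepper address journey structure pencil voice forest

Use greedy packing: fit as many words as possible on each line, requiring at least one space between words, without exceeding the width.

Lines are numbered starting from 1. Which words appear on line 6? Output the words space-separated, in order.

Answer: algorithm pepper

Derivation:
Line 1: ['guitar', 'and', 'to', 'run'] (min_width=17, slack=1)
Line 2: ['bee', 'bee', 'dinosaur'] (min_width=16, slack=2)
Line 3: ['large', 'bedroom'] (min_width=13, slack=5)
Line 4: ['clean', 'snow', 'quick'] (min_width=16, slack=2)
Line 5: ['valley', 'banana', 'we'] (min_width=16, slack=2)
Line 6: ['algorithm', 'pepper'] (min_width=16, slack=2)
Line 7: ['address', 'journey'] (min_width=15, slack=3)
Line 8: ['structure', 'pencil'] (min_width=16, slack=2)
Line 9: ['voice', 'forest'] (min_width=12, slack=6)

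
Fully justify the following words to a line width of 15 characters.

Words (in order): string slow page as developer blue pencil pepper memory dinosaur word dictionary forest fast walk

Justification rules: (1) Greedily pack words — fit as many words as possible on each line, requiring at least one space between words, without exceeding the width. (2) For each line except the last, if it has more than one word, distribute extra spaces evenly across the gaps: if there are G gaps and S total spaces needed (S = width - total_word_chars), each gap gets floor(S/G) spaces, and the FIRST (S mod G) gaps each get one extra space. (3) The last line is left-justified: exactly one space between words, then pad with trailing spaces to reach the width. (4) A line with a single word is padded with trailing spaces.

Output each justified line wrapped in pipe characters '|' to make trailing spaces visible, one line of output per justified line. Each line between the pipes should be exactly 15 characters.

Answer: |string     slow|
|page         as|
|developer  blue|
|pencil   pepper|
|memory dinosaur|
|word dictionary|
|forest     fast|
|walk           |

Derivation:
Line 1: ['string', 'slow'] (min_width=11, slack=4)
Line 2: ['page', 'as'] (min_width=7, slack=8)
Line 3: ['developer', 'blue'] (min_width=14, slack=1)
Line 4: ['pencil', 'pepper'] (min_width=13, slack=2)
Line 5: ['memory', 'dinosaur'] (min_width=15, slack=0)
Line 6: ['word', 'dictionary'] (min_width=15, slack=0)
Line 7: ['forest', 'fast'] (min_width=11, slack=4)
Line 8: ['walk'] (min_width=4, slack=11)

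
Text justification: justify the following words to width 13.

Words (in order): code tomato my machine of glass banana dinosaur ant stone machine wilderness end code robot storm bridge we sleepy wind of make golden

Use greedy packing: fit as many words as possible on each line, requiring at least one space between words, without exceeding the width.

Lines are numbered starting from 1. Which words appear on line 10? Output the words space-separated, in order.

Line 1: ['code', 'tomato'] (min_width=11, slack=2)
Line 2: ['my', 'machine', 'of'] (min_width=13, slack=0)
Line 3: ['glass', 'banana'] (min_width=12, slack=1)
Line 4: ['dinosaur', 'ant'] (min_width=12, slack=1)
Line 5: ['stone', 'machine'] (min_width=13, slack=0)
Line 6: ['wilderness'] (min_width=10, slack=3)
Line 7: ['end', 'code'] (min_width=8, slack=5)
Line 8: ['robot', 'storm'] (min_width=11, slack=2)
Line 9: ['bridge', 'we'] (min_width=9, slack=4)
Line 10: ['sleepy', 'wind'] (min_width=11, slack=2)
Line 11: ['of', 'make'] (min_width=7, slack=6)
Line 12: ['golden'] (min_width=6, slack=7)

Answer: sleepy wind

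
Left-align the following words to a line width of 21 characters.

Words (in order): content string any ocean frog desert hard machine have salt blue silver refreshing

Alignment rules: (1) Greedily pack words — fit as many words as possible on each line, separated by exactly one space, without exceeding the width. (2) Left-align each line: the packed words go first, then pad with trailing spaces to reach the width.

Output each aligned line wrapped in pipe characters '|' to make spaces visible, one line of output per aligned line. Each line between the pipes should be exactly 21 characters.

Answer: |content string any   |
|ocean frog desert    |
|hard machine have    |
|salt blue silver     |
|refreshing           |

Derivation:
Line 1: ['content', 'string', 'any'] (min_width=18, slack=3)
Line 2: ['ocean', 'frog', 'desert'] (min_width=17, slack=4)
Line 3: ['hard', 'machine', 'have'] (min_width=17, slack=4)
Line 4: ['salt', 'blue', 'silver'] (min_width=16, slack=5)
Line 5: ['refreshing'] (min_width=10, slack=11)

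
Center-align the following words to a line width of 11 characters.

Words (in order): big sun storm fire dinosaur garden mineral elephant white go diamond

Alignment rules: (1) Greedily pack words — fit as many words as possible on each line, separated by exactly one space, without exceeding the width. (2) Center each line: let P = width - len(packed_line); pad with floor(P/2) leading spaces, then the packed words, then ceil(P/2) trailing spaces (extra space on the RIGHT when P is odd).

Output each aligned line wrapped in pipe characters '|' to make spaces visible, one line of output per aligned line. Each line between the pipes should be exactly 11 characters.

Answer: |  big sun  |
|storm fire |
| dinosaur  |
|  garden   |
|  mineral  |
| elephant  |
| white go  |
|  diamond  |

Derivation:
Line 1: ['big', 'sun'] (min_width=7, slack=4)
Line 2: ['storm', 'fire'] (min_width=10, slack=1)
Line 3: ['dinosaur'] (min_width=8, slack=3)
Line 4: ['garden'] (min_width=6, slack=5)
Line 5: ['mineral'] (min_width=7, slack=4)
Line 6: ['elephant'] (min_width=8, slack=3)
Line 7: ['white', 'go'] (min_width=8, slack=3)
Line 8: ['diamond'] (min_width=7, slack=4)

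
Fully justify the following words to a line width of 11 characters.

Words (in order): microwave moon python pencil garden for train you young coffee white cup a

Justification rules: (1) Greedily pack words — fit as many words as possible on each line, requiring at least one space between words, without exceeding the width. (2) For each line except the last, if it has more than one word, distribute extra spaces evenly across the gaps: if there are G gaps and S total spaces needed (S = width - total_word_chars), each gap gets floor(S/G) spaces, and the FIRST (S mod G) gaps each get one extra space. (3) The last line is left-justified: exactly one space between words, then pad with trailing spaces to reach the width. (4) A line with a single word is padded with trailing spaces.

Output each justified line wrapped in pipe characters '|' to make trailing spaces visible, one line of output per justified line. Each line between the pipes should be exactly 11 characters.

Line 1: ['microwave'] (min_width=9, slack=2)
Line 2: ['moon', 'python'] (min_width=11, slack=0)
Line 3: ['pencil'] (min_width=6, slack=5)
Line 4: ['garden', 'for'] (min_width=10, slack=1)
Line 5: ['train', 'you'] (min_width=9, slack=2)
Line 6: ['young'] (min_width=5, slack=6)
Line 7: ['coffee'] (min_width=6, slack=5)
Line 8: ['white', 'cup', 'a'] (min_width=11, slack=0)

Answer: |microwave  |
|moon python|
|pencil     |
|garden  for|
|train   you|
|young      |
|coffee     |
|white cup a|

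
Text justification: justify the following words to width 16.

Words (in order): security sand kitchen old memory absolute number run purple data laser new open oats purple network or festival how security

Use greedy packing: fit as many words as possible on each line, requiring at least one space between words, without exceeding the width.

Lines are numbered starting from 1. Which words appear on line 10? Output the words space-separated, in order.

Line 1: ['security', 'sand'] (min_width=13, slack=3)
Line 2: ['kitchen', 'old'] (min_width=11, slack=5)
Line 3: ['memory', 'absolute'] (min_width=15, slack=1)
Line 4: ['number', 'run'] (min_width=10, slack=6)
Line 5: ['purple', 'data'] (min_width=11, slack=5)
Line 6: ['laser', 'new', 'open'] (min_width=14, slack=2)
Line 7: ['oats', 'purple'] (min_width=11, slack=5)
Line 8: ['network', 'or'] (min_width=10, slack=6)
Line 9: ['festival', 'how'] (min_width=12, slack=4)
Line 10: ['security'] (min_width=8, slack=8)

Answer: security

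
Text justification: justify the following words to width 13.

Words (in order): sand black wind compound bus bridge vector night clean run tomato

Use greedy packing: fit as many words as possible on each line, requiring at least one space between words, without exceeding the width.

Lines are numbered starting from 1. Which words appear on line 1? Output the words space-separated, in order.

Answer: sand black

Derivation:
Line 1: ['sand', 'black'] (min_width=10, slack=3)
Line 2: ['wind', 'compound'] (min_width=13, slack=0)
Line 3: ['bus', 'bridge'] (min_width=10, slack=3)
Line 4: ['vector', 'night'] (min_width=12, slack=1)
Line 5: ['clean', 'run'] (min_width=9, slack=4)
Line 6: ['tomato'] (min_width=6, slack=7)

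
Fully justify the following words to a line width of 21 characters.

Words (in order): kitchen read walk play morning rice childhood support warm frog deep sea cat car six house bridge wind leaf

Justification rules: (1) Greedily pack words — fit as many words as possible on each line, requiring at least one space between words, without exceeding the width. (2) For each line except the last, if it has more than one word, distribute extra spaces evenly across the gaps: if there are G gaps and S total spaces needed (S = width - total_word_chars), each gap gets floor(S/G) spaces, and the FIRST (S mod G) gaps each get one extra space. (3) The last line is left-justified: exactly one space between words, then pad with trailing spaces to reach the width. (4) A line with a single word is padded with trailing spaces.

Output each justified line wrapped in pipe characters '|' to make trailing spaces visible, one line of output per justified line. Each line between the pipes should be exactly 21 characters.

Line 1: ['kitchen', 'read', 'walk'] (min_width=17, slack=4)
Line 2: ['play', 'morning', 'rice'] (min_width=17, slack=4)
Line 3: ['childhood', 'support'] (min_width=17, slack=4)
Line 4: ['warm', 'frog', 'deep', 'sea'] (min_width=18, slack=3)
Line 5: ['cat', 'car', 'six', 'house'] (min_width=17, slack=4)
Line 6: ['bridge', 'wind', 'leaf'] (min_width=16, slack=5)

Answer: |kitchen   read   walk|
|play   morning   rice|
|childhood     support|
|warm  frog  deep  sea|
|cat   car  six  house|
|bridge wind leaf     |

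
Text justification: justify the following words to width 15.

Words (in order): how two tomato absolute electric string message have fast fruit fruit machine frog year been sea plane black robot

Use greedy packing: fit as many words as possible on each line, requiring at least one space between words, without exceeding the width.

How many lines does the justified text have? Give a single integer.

Answer: 9

Derivation:
Line 1: ['how', 'two', 'tomato'] (min_width=14, slack=1)
Line 2: ['absolute'] (min_width=8, slack=7)
Line 3: ['electric', 'string'] (min_width=15, slack=0)
Line 4: ['message', 'have'] (min_width=12, slack=3)
Line 5: ['fast', 'fruit'] (min_width=10, slack=5)
Line 6: ['fruit', 'machine'] (min_width=13, slack=2)
Line 7: ['frog', 'year', 'been'] (min_width=14, slack=1)
Line 8: ['sea', 'plane', 'black'] (min_width=15, slack=0)
Line 9: ['robot'] (min_width=5, slack=10)
Total lines: 9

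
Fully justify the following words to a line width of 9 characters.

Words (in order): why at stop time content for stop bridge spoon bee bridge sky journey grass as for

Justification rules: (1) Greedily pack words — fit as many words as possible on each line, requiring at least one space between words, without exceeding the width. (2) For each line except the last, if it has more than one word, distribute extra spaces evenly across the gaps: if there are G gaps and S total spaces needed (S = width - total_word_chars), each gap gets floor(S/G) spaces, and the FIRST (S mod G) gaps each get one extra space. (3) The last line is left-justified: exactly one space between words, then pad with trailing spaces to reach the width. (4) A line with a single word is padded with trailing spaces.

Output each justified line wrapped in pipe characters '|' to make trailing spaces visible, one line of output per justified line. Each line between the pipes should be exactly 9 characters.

Answer: |why    at|
|stop time|
|content  |
|for  stop|
|bridge   |
|spoon bee|
|bridge   |
|sky      |
|journey  |
|grass  as|
|for      |

Derivation:
Line 1: ['why', 'at'] (min_width=6, slack=3)
Line 2: ['stop', 'time'] (min_width=9, slack=0)
Line 3: ['content'] (min_width=7, slack=2)
Line 4: ['for', 'stop'] (min_width=8, slack=1)
Line 5: ['bridge'] (min_width=6, slack=3)
Line 6: ['spoon', 'bee'] (min_width=9, slack=0)
Line 7: ['bridge'] (min_width=6, slack=3)
Line 8: ['sky'] (min_width=3, slack=6)
Line 9: ['journey'] (min_width=7, slack=2)
Line 10: ['grass', 'as'] (min_width=8, slack=1)
Line 11: ['for'] (min_width=3, slack=6)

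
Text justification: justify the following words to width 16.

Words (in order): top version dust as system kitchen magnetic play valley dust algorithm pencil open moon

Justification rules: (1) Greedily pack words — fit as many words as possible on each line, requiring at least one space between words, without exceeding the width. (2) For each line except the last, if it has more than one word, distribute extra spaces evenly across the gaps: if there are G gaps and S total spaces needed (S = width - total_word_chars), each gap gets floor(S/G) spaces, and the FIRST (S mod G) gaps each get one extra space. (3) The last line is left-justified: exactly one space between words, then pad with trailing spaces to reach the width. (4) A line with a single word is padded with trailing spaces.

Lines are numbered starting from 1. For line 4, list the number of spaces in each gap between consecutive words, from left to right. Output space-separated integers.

Line 1: ['top', 'version', 'dust'] (min_width=16, slack=0)
Line 2: ['as', 'system'] (min_width=9, slack=7)
Line 3: ['kitchen', 'magnetic'] (min_width=16, slack=0)
Line 4: ['play', 'valley', 'dust'] (min_width=16, slack=0)
Line 5: ['algorithm', 'pencil'] (min_width=16, slack=0)
Line 6: ['open', 'moon'] (min_width=9, slack=7)

Answer: 1 1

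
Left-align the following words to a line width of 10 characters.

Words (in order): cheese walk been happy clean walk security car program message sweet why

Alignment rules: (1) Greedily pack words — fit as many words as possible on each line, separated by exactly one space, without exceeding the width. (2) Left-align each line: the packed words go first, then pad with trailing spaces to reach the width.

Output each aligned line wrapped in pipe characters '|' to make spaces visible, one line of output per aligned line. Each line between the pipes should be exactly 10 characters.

Answer: |cheese    |
|walk been |
|happy     |
|clean walk|
|security  |
|car       |
|program   |
|message   |
|sweet why |

Derivation:
Line 1: ['cheese'] (min_width=6, slack=4)
Line 2: ['walk', 'been'] (min_width=9, slack=1)
Line 3: ['happy'] (min_width=5, slack=5)
Line 4: ['clean', 'walk'] (min_width=10, slack=0)
Line 5: ['security'] (min_width=8, slack=2)
Line 6: ['car'] (min_width=3, slack=7)
Line 7: ['program'] (min_width=7, slack=3)
Line 8: ['message'] (min_width=7, slack=3)
Line 9: ['sweet', 'why'] (min_width=9, slack=1)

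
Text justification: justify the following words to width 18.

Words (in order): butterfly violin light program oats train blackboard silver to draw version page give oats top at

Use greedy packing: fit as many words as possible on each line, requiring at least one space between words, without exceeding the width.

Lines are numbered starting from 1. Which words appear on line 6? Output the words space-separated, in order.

Answer: oats top at

Derivation:
Line 1: ['butterfly', 'violin'] (min_width=16, slack=2)
Line 2: ['light', 'program', 'oats'] (min_width=18, slack=0)
Line 3: ['train', 'blackboard'] (min_width=16, slack=2)
Line 4: ['silver', 'to', 'draw'] (min_width=14, slack=4)
Line 5: ['version', 'page', 'give'] (min_width=17, slack=1)
Line 6: ['oats', 'top', 'at'] (min_width=11, slack=7)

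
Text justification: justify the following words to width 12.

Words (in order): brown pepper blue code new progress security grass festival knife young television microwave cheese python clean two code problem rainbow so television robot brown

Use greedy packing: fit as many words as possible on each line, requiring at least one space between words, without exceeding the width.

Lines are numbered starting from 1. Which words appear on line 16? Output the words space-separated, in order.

Line 1: ['brown', 'pepper'] (min_width=12, slack=0)
Line 2: ['blue', 'code'] (min_width=9, slack=3)
Line 3: ['new', 'progress'] (min_width=12, slack=0)
Line 4: ['security'] (min_width=8, slack=4)
Line 5: ['grass'] (min_width=5, slack=7)
Line 6: ['festival'] (min_width=8, slack=4)
Line 7: ['knife', 'young'] (min_width=11, slack=1)
Line 8: ['television'] (min_width=10, slack=2)
Line 9: ['microwave'] (min_width=9, slack=3)
Line 10: ['cheese'] (min_width=6, slack=6)
Line 11: ['python', 'clean'] (min_width=12, slack=0)
Line 12: ['two', 'code'] (min_width=8, slack=4)
Line 13: ['problem'] (min_width=7, slack=5)
Line 14: ['rainbow', 'so'] (min_width=10, slack=2)
Line 15: ['television'] (min_width=10, slack=2)
Line 16: ['robot', 'brown'] (min_width=11, slack=1)

Answer: robot brown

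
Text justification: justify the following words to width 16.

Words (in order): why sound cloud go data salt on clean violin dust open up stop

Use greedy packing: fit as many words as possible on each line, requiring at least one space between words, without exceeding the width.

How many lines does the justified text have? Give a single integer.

Answer: 5

Derivation:
Line 1: ['why', 'sound', 'cloud'] (min_width=15, slack=1)
Line 2: ['go', 'data', 'salt', 'on'] (min_width=15, slack=1)
Line 3: ['clean', 'violin'] (min_width=12, slack=4)
Line 4: ['dust', 'open', 'up'] (min_width=12, slack=4)
Line 5: ['stop'] (min_width=4, slack=12)
Total lines: 5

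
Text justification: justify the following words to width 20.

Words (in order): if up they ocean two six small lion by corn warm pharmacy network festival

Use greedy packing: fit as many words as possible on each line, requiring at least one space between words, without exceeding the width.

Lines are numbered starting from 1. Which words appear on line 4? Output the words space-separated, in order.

Answer: network festival

Derivation:
Line 1: ['if', 'up', 'they', 'ocean', 'two'] (min_width=20, slack=0)
Line 2: ['six', 'small', 'lion', 'by'] (min_width=17, slack=3)
Line 3: ['corn', 'warm', 'pharmacy'] (min_width=18, slack=2)
Line 4: ['network', 'festival'] (min_width=16, slack=4)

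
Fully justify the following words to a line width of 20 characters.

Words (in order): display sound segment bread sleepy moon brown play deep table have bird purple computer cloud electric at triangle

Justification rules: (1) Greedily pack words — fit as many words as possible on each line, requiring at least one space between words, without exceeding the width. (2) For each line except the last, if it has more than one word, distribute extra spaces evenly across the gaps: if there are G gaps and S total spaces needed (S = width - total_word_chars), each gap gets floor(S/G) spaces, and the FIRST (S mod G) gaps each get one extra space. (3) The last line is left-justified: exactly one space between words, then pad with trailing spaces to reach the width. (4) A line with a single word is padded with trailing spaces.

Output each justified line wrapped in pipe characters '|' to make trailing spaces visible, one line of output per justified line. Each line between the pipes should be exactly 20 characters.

Line 1: ['display', 'sound'] (min_width=13, slack=7)
Line 2: ['segment', 'bread', 'sleepy'] (min_width=20, slack=0)
Line 3: ['moon', 'brown', 'play', 'deep'] (min_width=20, slack=0)
Line 4: ['table', 'have', 'bird'] (min_width=15, slack=5)
Line 5: ['purple', 'computer'] (min_width=15, slack=5)
Line 6: ['cloud', 'electric', 'at'] (min_width=17, slack=3)
Line 7: ['triangle'] (min_width=8, slack=12)

Answer: |display        sound|
|segment bread sleepy|
|moon brown play deep|
|table    have   bird|
|purple      computer|
|cloud   electric  at|
|triangle            |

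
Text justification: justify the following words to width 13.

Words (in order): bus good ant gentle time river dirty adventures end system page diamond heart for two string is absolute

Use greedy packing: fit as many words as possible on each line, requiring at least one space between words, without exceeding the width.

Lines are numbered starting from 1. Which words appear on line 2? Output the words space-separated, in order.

Line 1: ['bus', 'good', 'ant'] (min_width=12, slack=1)
Line 2: ['gentle', 'time'] (min_width=11, slack=2)
Line 3: ['river', 'dirty'] (min_width=11, slack=2)
Line 4: ['adventures'] (min_width=10, slack=3)
Line 5: ['end', 'system'] (min_width=10, slack=3)
Line 6: ['page', 'diamond'] (min_width=12, slack=1)
Line 7: ['heart', 'for', 'two'] (min_width=13, slack=0)
Line 8: ['string', 'is'] (min_width=9, slack=4)
Line 9: ['absolute'] (min_width=8, slack=5)

Answer: gentle time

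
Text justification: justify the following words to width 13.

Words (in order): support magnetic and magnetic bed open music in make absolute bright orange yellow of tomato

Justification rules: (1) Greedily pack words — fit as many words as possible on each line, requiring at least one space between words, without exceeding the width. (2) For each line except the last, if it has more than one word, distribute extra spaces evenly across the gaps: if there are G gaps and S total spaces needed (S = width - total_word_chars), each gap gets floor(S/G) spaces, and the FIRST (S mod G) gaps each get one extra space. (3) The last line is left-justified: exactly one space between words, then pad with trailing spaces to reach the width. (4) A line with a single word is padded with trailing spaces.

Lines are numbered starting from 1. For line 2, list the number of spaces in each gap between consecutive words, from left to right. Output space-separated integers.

Answer: 2

Derivation:
Line 1: ['support'] (min_width=7, slack=6)
Line 2: ['magnetic', 'and'] (min_width=12, slack=1)
Line 3: ['magnetic', 'bed'] (min_width=12, slack=1)
Line 4: ['open', 'music', 'in'] (min_width=13, slack=0)
Line 5: ['make', 'absolute'] (min_width=13, slack=0)
Line 6: ['bright', 'orange'] (min_width=13, slack=0)
Line 7: ['yellow', 'of'] (min_width=9, slack=4)
Line 8: ['tomato'] (min_width=6, slack=7)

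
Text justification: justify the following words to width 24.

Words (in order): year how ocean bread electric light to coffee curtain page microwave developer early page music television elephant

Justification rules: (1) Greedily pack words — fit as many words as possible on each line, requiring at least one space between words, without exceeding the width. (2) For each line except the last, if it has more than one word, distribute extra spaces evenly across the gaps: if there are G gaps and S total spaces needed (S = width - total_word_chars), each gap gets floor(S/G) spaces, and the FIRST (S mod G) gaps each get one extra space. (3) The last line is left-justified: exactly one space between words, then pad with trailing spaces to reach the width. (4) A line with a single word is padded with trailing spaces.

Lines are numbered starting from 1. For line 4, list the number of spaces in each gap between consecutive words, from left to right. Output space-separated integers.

Answer: 3 3

Derivation:
Line 1: ['year', 'how', 'ocean', 'bread'] (min_width=20, slack=4)
Line 2: ['electric', 'light', 'to', 'coffee'] (min_width=24, slack=0)
Line 3: ['curtain', 'page', 'microwave'] (min_width=22, slack=2)
Line 4: ['developer', 'early', 'page'] (min_width=20, slack=4)
Line 5: ['music', 'television'] (min_width=16, slack=8)
Line 6: ['elephant'] (min_width=8, slack=16)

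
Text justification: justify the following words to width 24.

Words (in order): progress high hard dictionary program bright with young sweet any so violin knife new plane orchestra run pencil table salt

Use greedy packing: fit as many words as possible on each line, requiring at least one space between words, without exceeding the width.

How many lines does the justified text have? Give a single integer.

Line 1: ['progress', 'high', 'hard'] (min_width=18, slack=6)
Line 2: ['dictionary', 'program'] (min_width=18, slack=6)
Line 3: ['bright', 'with', 'young', 'sweet'] (min_width=23, slack=1)
Line 4: ['any', 'so', 'violin', 'knife', 'new'] (min_width=23, slack=1)
Line 5: ['plane', 'orchestra', 'run'] (min_width=19, slack=5)
Line 6: ['pencil', 'table', 'salt'] (min_width=17, slack=7)
Total lines: 6

Answer: 6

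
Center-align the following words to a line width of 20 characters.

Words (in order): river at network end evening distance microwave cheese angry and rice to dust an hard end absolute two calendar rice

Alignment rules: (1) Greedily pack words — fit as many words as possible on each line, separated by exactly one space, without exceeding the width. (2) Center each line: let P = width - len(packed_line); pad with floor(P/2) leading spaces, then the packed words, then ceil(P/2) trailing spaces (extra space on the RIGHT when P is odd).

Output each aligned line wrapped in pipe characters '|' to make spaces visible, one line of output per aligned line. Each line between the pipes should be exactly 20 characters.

Answer: |river at network end|
|  evening distance  |
|  microwave cheese  |
| angry and rice to  |
|  dust an hard end  |
|    absolute two    |
|   calendar rice    |

Derivation:
Line 1: ['river', 'at', 'network', 'end'] (min_width=20, slack=0)
Line 2: ['evening', 'distance'] (min_width=16, slack=4)
Line 3: ['microwave', 'cheese'] (min_width=16, slack=4)
Line 4: ['angry', 'and', 'rice', 'to'] (min_width=17, slack=3)
Line 5: ['dust', 'an', 'hard', 'end'] (min_width=16, slack=4)
Line 6: ['absolute', 'two'] (min_width=12, slack=8)
Line 7: ['calendar', 'rice'] (min_width=13, slack=7)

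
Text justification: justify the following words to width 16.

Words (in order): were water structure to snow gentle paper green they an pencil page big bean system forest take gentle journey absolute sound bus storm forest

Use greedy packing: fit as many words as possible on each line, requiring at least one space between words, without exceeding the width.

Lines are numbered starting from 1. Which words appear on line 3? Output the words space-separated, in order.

Answer: snow gentle

Derivation:
Line 1: ['were', 'water'] (min_width=10, slack=6)
Line 2: ['structure', 'to'] (min_width=12, slack=4)
Line 3: ['snow', 'gentle'] (min_width=11, slack=5)
Line 4: ['paper', 'green', 'they'] (min_width=16, slack=0)
Line 5: ['an', 'pencil', 'page'] (min_width=14, slack=2)
Line 6: ['big', 'bean', 'system'] (min_width=15, slack=1)
Line 7: ['forest', 'take'] (min_width=11, slack=5)
Line 8: ['gentle', 'journey'] (min_width=14, slack=2)
Line 9: ['absolute', 'sound'] (min_width=14, slack=2)
Line 10: ['bus', 'storm', 'forest'] (min_width=16, slack=0)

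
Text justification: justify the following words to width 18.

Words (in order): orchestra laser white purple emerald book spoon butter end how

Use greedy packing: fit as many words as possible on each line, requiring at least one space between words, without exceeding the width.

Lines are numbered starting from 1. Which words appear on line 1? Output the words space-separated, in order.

Answer: orchestra laser

Derivation:
Line 1: ['orchestra', 'laser'] (min_width=15, slack=3)
Line 2: ['white', 'purple'] (min_width=12, slack=6)
Line 3: ['emerald', 'book', 'spoon'] (min_width=18, slack=0)
Line 4: ['butter', 'end', 'how'] (min_width=14, slack=4)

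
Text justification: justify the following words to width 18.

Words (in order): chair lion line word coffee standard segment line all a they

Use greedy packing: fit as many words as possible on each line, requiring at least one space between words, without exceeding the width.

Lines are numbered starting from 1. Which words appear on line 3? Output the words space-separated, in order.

Line 1: ['chair', 'lion', 'line'] (min_width=15, slack=3)
Line 2: ['word', 'coffee'] (min_width=11, slack=7)
Line 3: ['standard', 'segment'] (min_width=16, slack=2)
Line 4: ['line', 'all', 'a', 'they'] (min_width=15, slack=3)

Answer: standard segment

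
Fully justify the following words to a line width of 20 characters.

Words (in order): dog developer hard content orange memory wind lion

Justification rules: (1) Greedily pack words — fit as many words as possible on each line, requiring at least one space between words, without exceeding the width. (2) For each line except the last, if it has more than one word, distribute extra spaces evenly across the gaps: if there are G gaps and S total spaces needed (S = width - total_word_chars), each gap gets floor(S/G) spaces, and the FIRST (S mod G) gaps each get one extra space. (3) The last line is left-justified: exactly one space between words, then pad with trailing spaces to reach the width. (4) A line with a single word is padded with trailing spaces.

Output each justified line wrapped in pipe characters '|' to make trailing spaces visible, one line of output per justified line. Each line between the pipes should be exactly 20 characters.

Line 1: ['dog', 'developer', 'hard'] (min_width=18, slack=2)
Line 2: ['content', 'orange'] (min_width=14, slack=6)
Line 3: ['memory', 'wind', 'lion'] (min_width=16, slack=4)

Answer: |dog  developer  hard|
|content       orange|
|memory wind lion    |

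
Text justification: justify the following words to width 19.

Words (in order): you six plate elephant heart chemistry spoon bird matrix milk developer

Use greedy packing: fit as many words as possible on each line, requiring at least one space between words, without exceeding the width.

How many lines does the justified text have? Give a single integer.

Answer: 5

Derivation:
Line 1: ['you', 'six', 'plate'] (min_width=13, slack=6)
Line 2: ['elephant', 'heart'] (min_width=14, slack=5)
Line 3: ['chemistry', 'spoon'] (min_width=15, slack=4)
Line 4: ['bird', 'matrix', 'milk'] (min_width=16, slack=3)
Line 5: ['developer'] (min_width=9, slack=10)
Total lines: 5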